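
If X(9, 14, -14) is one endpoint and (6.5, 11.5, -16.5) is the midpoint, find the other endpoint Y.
Y = (2×6.5 - 9, 2×11.5 - 14, 2×(-16.5) - (-14)) = (4, 9, -19)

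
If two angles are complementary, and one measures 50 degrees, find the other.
Complementary angles sum to 90 degrees.
Other angle = 90 - 50
Other angle = 40 degrees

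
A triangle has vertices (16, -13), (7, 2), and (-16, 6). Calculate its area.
Using the coordinate formula: Area = (1/2)|x₁(y₂-y₃) + x₂(y₃-y₁) + x₃(y₁-y₂)|
Area = (1/2)|16(2-6) + 7(6-(-13)) + (-16)((-13)-2)|
Area = (1/2)|16*(-4) + 7*19 + (-16)*(-15)|
Area = (1/2)|(-64) + 133 + 240|
Area = (1/2)*309 = 154.50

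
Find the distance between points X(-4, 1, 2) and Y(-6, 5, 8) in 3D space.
d = √[(-2)² + (4)² + (6)²] = √56 = 7.483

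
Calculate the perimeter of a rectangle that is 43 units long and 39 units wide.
Perimeter = 2 * (length + width)
Perimeter = 2 * (43 + 39)
Perimeter = 2 * 82
Perimeter = 164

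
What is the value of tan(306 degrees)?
tan(306 degrees) = -1.3764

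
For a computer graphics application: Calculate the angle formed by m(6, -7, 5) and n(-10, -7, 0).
m·n = -11, |m|² = 110, |n|² = 149
cos θ = -11/√16390 ≈ -0.08592
θ ≈ 94.93°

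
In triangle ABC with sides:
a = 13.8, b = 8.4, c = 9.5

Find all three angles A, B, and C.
By the law of cosines:
cos(A) = (b² + c² - a²)/(2bc) = -0.185652  →  A = 100.7°
cos(B) = (a² + c² - b²)/(2ac) = 0.801411  →  B = 36.73°
cos(C) = (a² + b² - c²)/(2ab) = 0.736499  →  C = 42.57°
Check: A + B + C = 180.0° ✓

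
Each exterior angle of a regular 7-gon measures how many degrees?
Exterior angle of a regular n-gon = 360/n
Exterior angle = 360/7
Exterior angle = 51.43 degrees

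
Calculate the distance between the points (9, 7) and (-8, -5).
Using the distance formula: d = sqrt((x₂-x₁)² + (y₂-y₁)²)
dx = (-8) - 9 = -17
dy = (-5) - 7 = -12
d = sqrt((-17)² + (-12)²) = sqrt(289 + 144) = sqrt(433) = 20.81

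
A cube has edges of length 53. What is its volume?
Volume = s³
Volume = 53³
Volume = 148877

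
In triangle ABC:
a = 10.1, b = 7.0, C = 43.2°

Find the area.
Using A = ½ab·sin(C):
A = ½·10.1·7.0·sin(43.2°) = ½·70.7·0.684547 = 24.2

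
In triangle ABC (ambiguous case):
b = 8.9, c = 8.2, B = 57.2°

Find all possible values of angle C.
sin(C)/c = sin(B)/b  →  sin(C) = c·sin(B)/b = 8.2·sin(57.2°)/8.9 = 0.774455
C₁ = arcsin(0.774455) = 50.76°,  C₂ = 180° - C₁ = 129.24°
Check C₂: A = 180° - 57.2° - 129.24° = -6.44° ≤ 0, rejected
C = 50.76° (one solution)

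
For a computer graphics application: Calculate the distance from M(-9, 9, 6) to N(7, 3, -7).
d = √[(16)² + (-6)² + (-13)²] = √461 = 21.47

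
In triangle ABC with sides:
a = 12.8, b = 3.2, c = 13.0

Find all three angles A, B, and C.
By the law of cosines:
cos(A) = (b² + c² - a²)/(2bc) = 0.185096  →  A = 79.33°
cos(B) = (a² + c² - b²)/(2ac) = 0.969351  →  B = 14.22°
cos(C) = (a² + b² - c²)/(2ab) = 0.062012  →  C = 86.44°
Check: A + B + C = 180.0° ✓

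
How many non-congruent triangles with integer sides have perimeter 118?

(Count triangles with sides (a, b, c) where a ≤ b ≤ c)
With a ≤ b ≤ c and a + b + c = 118, the triangle inequality a + b > c gives c < 118/2, so c ≤ 58.
Iterate a from 1 to ⌊p/3⌋ = 39; for each a, b ranges from a to ⌊(p−a)/2⌋ with c = p − a − b, keeping only c ≥ b.
Triples: (2, 58, 58), (3, 57, 58), (4, 56, 58), …
Count = 290 triangles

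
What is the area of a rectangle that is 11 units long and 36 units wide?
Area = length * width
Area = 11 * 36
Area = 396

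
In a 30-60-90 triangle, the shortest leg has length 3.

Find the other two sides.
Long leg = 3√3 = 5.196, Hypotenuse = 6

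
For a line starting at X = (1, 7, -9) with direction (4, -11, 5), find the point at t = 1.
P(1) = (1 + 4(1), 7 + (-11)(1), -9 + 5(1)) = (5, -4, -4)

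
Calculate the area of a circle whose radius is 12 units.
Area = pi * r²
Area = pi * 12²
Area = pi * 144
Area = 452.39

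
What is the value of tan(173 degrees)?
tan(173 degrees) = -0.1228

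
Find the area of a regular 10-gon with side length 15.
For a regular 10-gon with side length s = 15:
Apothem a = s / (2*tan(pi/10)) = 15 / (2*tan(pi/10)) ≈ 23.08263
Perimeter P = 10 * 15 = 150
Area = (1/2) * P * a = (1/2) * 150 * 23.08263 = 1731.20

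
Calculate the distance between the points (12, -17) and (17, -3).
Using the distance formula: d = sqrt((x₂-x₁)² + (y₂-y₁)²)
dx = 17 - 12 = 5
dy = (-3) - (-17) = 14
d = sqrt(5² + 14²) = sqrt(25 + 196) = sqrt(221) = 14.87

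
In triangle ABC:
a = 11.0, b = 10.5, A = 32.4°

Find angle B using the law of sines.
sin(B)/b = sin(A)/a
sin(B) = b·sin(A)/a = 10.5·sin(32.4°)/11.0 = 0.511471
B = arcsin(0.511471) = 30.76°  (b ≤ a, so B ≤ A and the acute solution is unique)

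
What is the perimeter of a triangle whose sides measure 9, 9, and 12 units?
Perimeter = sum of all sides
Perimeter = 9 + 9 + 12
Perimeter = 30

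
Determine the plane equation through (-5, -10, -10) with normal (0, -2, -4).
d = n·P = (0)(-5) + (-2)(-10) + (-4)(-10) = 60
Plane: -2y - 4z = 60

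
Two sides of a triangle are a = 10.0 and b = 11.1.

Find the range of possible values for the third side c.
By the triangle inequality: |a - b| < c < a + b
|10.0 - 11.1| < c < 10.0 + 11.1
1.1 < c < 21.1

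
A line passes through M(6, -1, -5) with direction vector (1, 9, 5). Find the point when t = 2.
P(2) = (6 + 1(2), -1 + 9(2), -5 + 5(2)) = (8, 17, 5)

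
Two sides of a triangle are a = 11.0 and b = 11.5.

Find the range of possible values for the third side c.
By the triangle inequality: |a - b| < c < a + b
|11.0 - 11.5| < c < 11.0 + 11.5
0.5 < c < 22.5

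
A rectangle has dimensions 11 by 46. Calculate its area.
Area = length * width
Area = 11 * 46
Area = 506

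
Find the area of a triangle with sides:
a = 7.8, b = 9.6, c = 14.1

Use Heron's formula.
s = (a+b+c)/2 = (7.8+9.6+14.1)/2 = 15.75
A = √(s(s-a)(s-b)(s-c)) = √(15.75·7.95·6.15·1.65)
A = √1270.59 = 35.65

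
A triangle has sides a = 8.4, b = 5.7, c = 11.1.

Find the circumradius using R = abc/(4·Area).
s = (a+b+c)/2 = 12.6
Area = √(s(s-a)(s-b)(s-c)) = √(12.6·4.2·6.9·1.5) = 23.4035
R = abc/(4·Area) = (8.4·5.7·11.1)/(4·23.4035) = 531.468/93.614 = 5.677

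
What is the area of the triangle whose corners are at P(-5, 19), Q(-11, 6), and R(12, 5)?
Using the coordinate formula: Area = (1/2)|x₁(y₂-y₃) + x₂(y₃-y₁) + x₃(y₁-y₂)|
Area = (1/2)|(-5)(6-5) + (-11)(5-19) + 12(19-6)|
Area = (1/2)|(-5)*1 + (-11)*(-14) + 12*13|
Area = (1/2)|(-5) + 154 + 156|
Area = (1/2)*305 = 152.50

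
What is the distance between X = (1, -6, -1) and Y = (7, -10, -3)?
d = √[(6)² + (-4)² + (-2)²] = √56 = 7.483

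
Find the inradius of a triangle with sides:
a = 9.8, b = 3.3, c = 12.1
s = (a+b+c)/2 = (9.8+3.3+12.1)/2 = 12.6
Area = √(s(s-a)(s-b)(s-c)) = √(12.6·2.8·9.3·0.5) = 12.8083
r = Area/s = 12.8083/12.6 = 1.017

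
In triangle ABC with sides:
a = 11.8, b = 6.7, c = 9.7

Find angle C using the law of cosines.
cos(C) = (a² + b² - c²)/(2ab)
cos(C) = (11.8² + 6.7² - 9.7²)/(2·11.8·6.7) = 90.04/158.12 = 0.569441
C = arccos(0.569441) = 55.29°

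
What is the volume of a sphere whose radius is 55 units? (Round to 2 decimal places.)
Volume = (4/3) * pi * r³
Volume = (4/3) * pi * 55³
Volume = (4/3) * pi * 166375
Volume = 696909.97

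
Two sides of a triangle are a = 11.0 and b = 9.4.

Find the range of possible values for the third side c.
By the triangle inequality: |a - b| < c < a + b
|11.0 - 9.4| < c < 11.0 + 9.4
1.6 < c < 20.4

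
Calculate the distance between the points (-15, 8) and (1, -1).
Using the distance formula: d = sqrt((x₂-x₁)² + (y₂-y₁)²)
dx = 1 - (-15) = 16
dy = (-1) - 8 = -9
d = sqrt(16² + (-9)²) = sqrt(256 + 81) = sqrt(337) = 18.36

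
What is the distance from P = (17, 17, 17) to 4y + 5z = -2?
d = |0(17) + 4(17) + 5(17) - (-2)| / √(0² + 4² + 5²) = 155/√41 = 24.21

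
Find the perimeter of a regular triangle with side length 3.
Perimeter = number of sides * side length
Perimeter = 3 * 3
Perimeter = 9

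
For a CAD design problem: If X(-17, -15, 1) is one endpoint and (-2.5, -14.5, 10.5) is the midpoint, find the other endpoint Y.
Y = (2×(-2.5) - (-17), 2×(-14.5) - (-15), 2×10.5 - 1) = (12, -14, 20)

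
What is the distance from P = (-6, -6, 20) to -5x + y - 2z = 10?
d = |(-5)(-6) + 1(-6) + (-2)(20) - (10)| / √((-5)² + 1² + (-2)²) = 26/√30 = 4.747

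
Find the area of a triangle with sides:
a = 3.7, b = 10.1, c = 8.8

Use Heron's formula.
s = (a+b+c)/2 = (3.7+10.1+8.8)/2 = 11.3
A = √(s(s-a)(s-b)(s-c)) = √(11.3·7.6·1.2·2.5)
A = √257.64 = 16.05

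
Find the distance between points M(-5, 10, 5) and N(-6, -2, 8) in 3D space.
d = √[(-1)² + (-12)² + (3)²] = √154 = 12.41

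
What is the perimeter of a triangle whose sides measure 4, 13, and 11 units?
Perimeter = sum of all sides
Perimeter = 4 + 13 + 11
Perimeter = 28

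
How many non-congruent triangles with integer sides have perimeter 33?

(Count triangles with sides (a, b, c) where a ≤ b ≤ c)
With a ≤ b ≤ c and a + b + c = 33, the triangle inequality a + b > c gives c < 33/2, so c ≤ 16.
Iterate a from 1 to ⌊p/3⌋ = 11; for each a, b ranges from a to ⌊(p−a)/2⌋ with c = p − a − b, keeping only c ≥ b.
Triples: (1, 16, 16), (2, 15, 16), (3, 14, 16), …
Count = 27 triangles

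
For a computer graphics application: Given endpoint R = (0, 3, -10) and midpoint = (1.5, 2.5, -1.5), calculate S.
S = (2×1.5 - 0, 2×2.5 - 3, 2×(-1.5) - (-10)) = (3, 2, 7)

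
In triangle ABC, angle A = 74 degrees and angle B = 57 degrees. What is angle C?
Sum of angles in a triangle = 180 degrees
Third angle = 180 - 74 - 57
Third angle = 49 degrees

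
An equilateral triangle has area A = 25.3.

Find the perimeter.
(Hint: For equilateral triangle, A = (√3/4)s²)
A = (√3/4)s²  →  s² = 4A/√3 = 4·25.3/√3 = 58.4278
s = 7.64381
Perimeter = 3s = 22.93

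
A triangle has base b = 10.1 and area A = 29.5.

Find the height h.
A = ½bh  →  h = 2A/b
h = 2·29.5/10.1 = 5.842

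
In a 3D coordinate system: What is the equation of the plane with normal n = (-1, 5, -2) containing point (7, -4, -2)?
d = n·P = (-1)(7) + (5)(-4) + (-2)(-2) = -23
Plane: -x + 5y - 2z = -23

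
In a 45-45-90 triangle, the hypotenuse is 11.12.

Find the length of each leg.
In a 45-45-90 triangle, hypotenuse = leg·√2  →  leg = hypotenuse/√2
leg = 11.12/√2 = 7.863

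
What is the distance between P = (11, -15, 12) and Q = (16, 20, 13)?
d = √[(5)² + (35)² + (1)²] = √1251 = 35.37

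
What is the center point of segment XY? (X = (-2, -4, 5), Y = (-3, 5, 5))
Midpoint = ((-2-3)/2, (-4+5)/2, (5+5)/2) = (-2.5, 0.5, 5)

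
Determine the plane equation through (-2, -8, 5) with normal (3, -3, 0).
d = n·P = (3)(-2) + (-3)(-8) + (0)(5) = 18
Plane: 3x - 3y = 18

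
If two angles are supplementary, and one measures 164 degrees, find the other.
Supplementary angles sum to 180 degrees.
Other angle = 180 - 164
Other angle = 16 degrees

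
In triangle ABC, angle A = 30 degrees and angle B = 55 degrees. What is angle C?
Sum of angles in a triangle = 180 degrees
Third angle = 180 - 30 - 55
Third angle = 95 degrees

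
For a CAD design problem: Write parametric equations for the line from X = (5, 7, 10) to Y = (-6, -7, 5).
Direction vector d = Y - X = (-11, -14, -5)
x = 5 - 11t, y = 7 - 14t, z = 10 - 5t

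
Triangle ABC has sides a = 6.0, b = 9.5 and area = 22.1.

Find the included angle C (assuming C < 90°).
Area = ½ab·sin(C)  →  sin(C) = 2·Area/(ab)
sin(C) = 2·22.1/(6.0·9.5) = 0.775439
C = arcsin(0.775439) = 50.84°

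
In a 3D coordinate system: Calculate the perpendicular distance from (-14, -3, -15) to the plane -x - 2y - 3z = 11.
d = |(-1)(-14) + (-2)(-3) + (-3)(-15) - (11)| / √((-1)² + (-2)² + (-3)²) = 54/√14 = 14.43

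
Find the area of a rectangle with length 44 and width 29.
Area = length * width
Area = 44 * 29
Area = 1276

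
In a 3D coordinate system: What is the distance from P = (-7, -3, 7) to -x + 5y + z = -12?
d = |(-1)(-7) + 5(-3) + 1(7) - (-12)| / √((-1)² + 5² + 1²) = 11/√27 = 2.117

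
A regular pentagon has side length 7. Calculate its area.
For a regular 5-gon with side length s = 7:
Apothem a = s / (2*tan(pi/5)) = 7 / (2*tan(pi/5)) ≈ 4.8173
Perimeter P = 5 * 7 = 35
Area = (1/2) * P * a = (1/2) * 35 * 4.8173 = 84.30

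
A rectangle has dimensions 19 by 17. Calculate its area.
Area = length * width
Area = 19 * 17
Area = 323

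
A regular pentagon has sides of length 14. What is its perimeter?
Perimeter = number of sides * side length
Perimeter = 5 * 14
Perimeter = 70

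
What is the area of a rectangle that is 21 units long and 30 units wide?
Area = length * width
Area = 21 * 30
Area = 630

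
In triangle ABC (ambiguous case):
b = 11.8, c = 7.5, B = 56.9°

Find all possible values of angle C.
sin(C)/c = sin(B)/b  →  sin(C) = c·sin(B)/b = 7.5·sin(56.9°)/11.8 = 0.532448
C₁ = arcsin(0.532448) = 32.17°,  C₂ = 180° - C₁ = 147.83°
Check C₂: A = 180° - 56.9° - 147.83° = -24.73° ≤ 0, rejected
C = 32.17° (one solution)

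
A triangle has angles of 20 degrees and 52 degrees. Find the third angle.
Sum of angles in a triangle = 180 degrees
Third angle = 180 - 20 - 52
Third angle = 108 degrees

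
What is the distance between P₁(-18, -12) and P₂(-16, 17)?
Using the distance formula: d = sqrt((x₂-x₁)² + (y₂-y₁)²)
dx = (-16) - (-18) = 2
dy = 17 - (-12) = 29
d = sqrt(2² + 29²) = sqrt(4 + 841) = sqrt(845) = 29.07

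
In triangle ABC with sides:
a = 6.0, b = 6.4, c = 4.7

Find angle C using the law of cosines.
cos(C) = (a² + b² - c²)/(2ab)
cos(C) = (6.0² + 6.4² - 4.7²)/(2·6.0·6.4) = 54.87/76.8 = 0.714453
C = arccos(0.714453) = 44.4°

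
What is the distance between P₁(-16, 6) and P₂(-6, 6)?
Using the distance formula: d = sqrt((x₂-x₁)² + (y₂-y₁)²)
dx = (-6) - (-16) = 10
dy = 6 - 6 = 0
d = sqrt(10² + 0²) = sqrt(100 + 0) = sqrt(100) = 10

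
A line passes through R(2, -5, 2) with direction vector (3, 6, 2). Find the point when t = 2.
P(2) = (2 + 3(2), -5 + 6(2), 2 + 2(2)) = (8, 7, 6)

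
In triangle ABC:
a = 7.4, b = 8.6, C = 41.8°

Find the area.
Using A = ½ab·sin(C):
A = ½·7.4·8.6·sin(41.8°) = ½·63.64·0.666532 = 21.21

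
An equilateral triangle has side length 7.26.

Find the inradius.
For an equilateral triangle, r = s/(2√3) where s is the side.
r = 7.26/(2√3) = 7.26/3.464102 = 2.096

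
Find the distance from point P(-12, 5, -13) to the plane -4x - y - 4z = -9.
d = |(-4)(-12) + (-1)(5) + (-4)(-13) - (-9)| / √((-4)² + (-1)² + (-4)²) = 104/√33 = 18.1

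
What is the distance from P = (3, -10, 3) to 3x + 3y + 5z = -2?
d = |3(3) + 3(-10) + 5(3) - (-2)| / √(3² + 3² + 5²) = 4/√43 = 0.61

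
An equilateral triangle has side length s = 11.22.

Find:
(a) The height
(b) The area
(a) Height h = s·√3/2 = 11.22·√3/2 = 9.717
(b) Area = (√3/4)·s² = (√3/4)·11.22² = (√3/4)·125.888 = 54.51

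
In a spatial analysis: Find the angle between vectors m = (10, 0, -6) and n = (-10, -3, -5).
m·n = -70, |m|² = 136, |n|² = 134
cos θ = -70/√18224 ≈ -0.5185
θ ≈ 121.2°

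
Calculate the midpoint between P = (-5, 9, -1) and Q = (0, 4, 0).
Midpoint = ((-5+0)/2, (9+4)/2, (-1+0)/2) = (-2.5, 6.5, -0.5)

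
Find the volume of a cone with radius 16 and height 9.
Volume = (1/3) * pi * r² * h
Volume = (1/3) * pi * 16² * 9
Volume = (1/3) * pi * 256 * 9
Volume = (1/3) * pi * 2304
Volume = 2412.74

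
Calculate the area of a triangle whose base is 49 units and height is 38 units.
Area = (1/2) * base * height
Area = (1/2) * 49 * 38
Area = 931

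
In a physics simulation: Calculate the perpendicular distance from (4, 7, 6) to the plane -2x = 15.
d = |(-2)(4) + 0(7) + 0(6) - (15)| / √((-2)² + 0² + 0²) = 23/√4 = 11.5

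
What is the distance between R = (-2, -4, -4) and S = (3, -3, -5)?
d = √[(5)² + (1)² + (-1)²] = √27 = 5.196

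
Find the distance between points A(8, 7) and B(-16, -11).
Using the distance formula: d = sqrt((x₂-x₁)² + (y₂-y₁)²)
dx = (-16) - 8 = -24
dy = (-11) - 7 = -18
d = sqrt((-24)² + (-18)²) = sqrt(576 + 324) = sqrt(900) = 30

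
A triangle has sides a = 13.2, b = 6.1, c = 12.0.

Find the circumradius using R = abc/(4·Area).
s = (a+b+c)/2 = 15.65
Area = √(s(s-a)(s-b)(s-c)) = √(15.65·2.45·9.55·3.65) = 36.5585
R = abc/(4·Area) = (13.2·6.1·12.0)/(4·36.5585) = 966.24/146.234 = 6.607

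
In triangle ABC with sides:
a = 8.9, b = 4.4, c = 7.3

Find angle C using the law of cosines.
cos(C) = (a² + b² - c²)/(2ab)
cos(C) = (8.9² + 4.4² - 7.3²)/(2·8.9·4.4) = 45.28/78.32 = 0.578141
C = arccos(0.578141) = 54.68°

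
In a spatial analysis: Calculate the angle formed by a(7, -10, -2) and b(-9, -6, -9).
a·b = 15, |a|² = 153, |b|² = 198
cos θ = 15/√30294 ≈ 0.08618
θ ≈ 85.06°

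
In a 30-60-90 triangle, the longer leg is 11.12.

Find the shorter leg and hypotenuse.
In a 30-60-90 triangle, sides are in ratio 1 : √3 : 2.
Long leg = short leg·√3  →  short leg = 11.12/√3 = 6.42
Hypotenuse = 2·(short leg) = 2·11.12/√3 = 12.84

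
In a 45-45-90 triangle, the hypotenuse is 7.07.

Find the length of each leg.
In a 45-45-90 triangle, hypotenuse = leg·√2  →  leg = hypotenuse/√2
leg = 7.07/√2 = 4.999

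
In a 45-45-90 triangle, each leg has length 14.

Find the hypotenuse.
Hypotenuse = 14√2 = 19.8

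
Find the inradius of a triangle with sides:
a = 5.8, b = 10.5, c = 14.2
s = (a+b+c)/2 = (5.8+10.5+14.2)/2 = 15.25
Area = √(s(s-a)(s-b)(s-c)) = √(15.25·9.45·4.75·1.05) = 26.8097
r = Area/s = 26.8097/15.25 = 1.758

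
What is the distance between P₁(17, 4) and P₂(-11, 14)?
Using the distance formula: d = sqrt((x₂-x₁)² + (y₂-y₁)²)
dx = (-11) - 17 = -28
dy = 14 - 4 = 10
d = sqrt((-28)² + 10²) = sqrt(784 + 100) = sqrt(884) = 29.73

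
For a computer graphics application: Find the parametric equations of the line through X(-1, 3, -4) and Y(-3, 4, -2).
Direction vector d = Y - X = (-2, 1, 2)
x = -1 - 2t, y = 3 + t, z = -4 + 2t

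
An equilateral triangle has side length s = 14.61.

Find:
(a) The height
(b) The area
(a) Height h = s·√3/2 = 14.61·√3/2 = 12.65
(b) Area = (√3/4)·s² = (√3/4)·14.61² = (√3/4)·213.452 = 92.43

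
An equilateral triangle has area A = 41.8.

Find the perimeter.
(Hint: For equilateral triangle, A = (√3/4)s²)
A = (√3/4)s²  →  s² = 4A/√3 = 4·41.8/√3 = 96.533
s = 9.82512
Perimeter = 3s = 29.48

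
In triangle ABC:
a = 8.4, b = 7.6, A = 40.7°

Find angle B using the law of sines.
sin(B)/b = sin(A)/a
sin(B) = b·sin(A)/a = 7.6·sin(40.7°)/8.4 = 0.589994
B = arcsin(0.589994) = 36.16°  (b ≤ a, so B ≤ A and the acute solution is unique)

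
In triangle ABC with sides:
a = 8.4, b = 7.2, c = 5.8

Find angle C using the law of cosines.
cos(C) = (a² + b² - c²)/(2ab)
cos(C) = (8.4² + 7.2² - 5.8²)/(2·8.4·7.2) = 88.76/120.96 = 0.733796
C = arccos(0.733796) = 42.79°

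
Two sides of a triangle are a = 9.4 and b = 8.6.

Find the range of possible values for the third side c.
By the triangle inequality: |a - b| < c < a + b
|9.4 - 8.6| < c < 9.4 + 8.6
0.8 < c < 18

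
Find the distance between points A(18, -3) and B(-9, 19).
Using the distance formula: d = sqrt((x₂-x₁)² + (y₂-y₁)²)
dx = (-9) - 18 = -27
dy = 19 - (-3) = 22
d = sqrt((-27)² + 22²) = sqrt(729 + 484) = sqrt(1213) = 34.83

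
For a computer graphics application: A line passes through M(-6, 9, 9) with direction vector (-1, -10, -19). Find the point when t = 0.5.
P(0.5) = (-6 + (-1)(0.5), 9 + (-10)(0.5), 9 + (-19)(0.5)) = (-6.5, 4, -0.5)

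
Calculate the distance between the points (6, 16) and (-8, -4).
Using the distance formula: d = sqrt((x₂-x₁)² + (y₂-y₁)²)
dx = (-8) - 6 = -14
dy = (-4) - 16 = -20
d = sqrt((-14)² + (-20)²) = sqrt(196 + 400) = sqrt(596) = 24.41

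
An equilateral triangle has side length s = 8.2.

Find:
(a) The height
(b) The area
(a) Height h = s·√3/2 = 8.2·√3/2 = 7.101
(b) Area = (√3/4)·s² = (√3/4)·8.2² = (√3/4)·67.24 = 29.12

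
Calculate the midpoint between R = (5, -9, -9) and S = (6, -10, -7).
Midpoint = ((5+6)/2, (-9-10)/2, (-9-7)/2) = (5.5, -9.5, -8)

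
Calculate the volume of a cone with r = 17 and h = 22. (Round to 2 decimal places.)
Volume = (1/3) * pi * r² * h
Volume = (1/3) * pi * 17² * 22
Volume = (1/3) * pi * 289 * 22
Volume = (1/3) * pi * 6358
Volume = 6658.08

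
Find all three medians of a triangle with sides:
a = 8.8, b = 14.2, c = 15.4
Using m_x = ½√(2y² + 2z² - x²):
m_a = ½√(2·14.2² + 2·15.4² - 8.8²) = ½√800.16 = 14.14
m_b = ½√(2·8.8² + 2·15.4² - 14.2²) = ½√427.56 = 10.34
m_c = ½√(2·8.8² + 2·14.2² - 15.4²) = ½√321 = 8.958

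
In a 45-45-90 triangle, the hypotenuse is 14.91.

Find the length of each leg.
In a 45-45-90 triangle, hypotenuse = leg·√2  →  leg = hypotenuse/√2
leg = 14.91/√2 = 10.54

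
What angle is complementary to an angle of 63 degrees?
Complementary angles sum to 90 degrees.
Other angle = 90 - 63
Other angle = 27 degrees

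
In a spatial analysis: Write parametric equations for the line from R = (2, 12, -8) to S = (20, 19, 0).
Direction vector d = S - R = (18, 7, 8)
x = 2 + 18t, y = 12 + 7t, z = -8 + 8t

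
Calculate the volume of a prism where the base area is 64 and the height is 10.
Volume = base area * height
Volume = 64 * 10
Volume = 640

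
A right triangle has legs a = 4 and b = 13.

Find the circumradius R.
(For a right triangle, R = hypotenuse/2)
Hypotenuse c = √(4² + 13²) = √185 = 13.6015
R = c/2 = 6.801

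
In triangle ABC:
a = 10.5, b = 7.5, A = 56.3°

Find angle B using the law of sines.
sin(B)/b = sin(A)/a
sin(B) = b·sin(A)/a = 7.5·sin(56.3°)/10.5 = 0.594253
B = arcsin(0.594253) = 36.46°  (b ≤ a, so B ≤ A and the acute solution is unique)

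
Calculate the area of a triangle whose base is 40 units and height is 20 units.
Area = (1/2) * base * height
Area = (1/2) * 40 * 20
Area = 400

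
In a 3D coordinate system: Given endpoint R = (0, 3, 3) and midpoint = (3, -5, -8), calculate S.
S = (2×3 - 0, 2×(-5) - 3, 2×(-8) - 3) = (6, -13, -19)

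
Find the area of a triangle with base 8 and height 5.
Area = (1/2) * base * height
Area = (1/2) * 8 * 5
Area = 20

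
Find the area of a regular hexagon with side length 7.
For a regular 6-gon with side length s = 7:
Apothem a = s / (2*tan(pi/6)) = 7 / (2*tan(pi/6)) ≈ 6.0622
Perimeter P = 6 * 7 = 42
Area = (1/2) * P * a = (1/2) * 42 * 6.0622 = 127.31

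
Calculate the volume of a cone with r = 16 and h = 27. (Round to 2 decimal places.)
Volume = (1/3) * pi * r² * h
Volume = (1/3) * pi * 16² * 27
Volume = (1/3) * pi * 256 * 27
Volume = (1/3) * pi * 6912
Volume = 7238.23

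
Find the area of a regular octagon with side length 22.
For a regular 8-gon with side length s = 22:
Apothem a = s / (2*tan(pi/8)) = 22 / (2*tan(pi/8)) ≈ 26.55635
Perimeter P = 8 * 22 = 176
Area = (1/2) * P * a = (1/2) * 176 * 26.55635 = 2336.96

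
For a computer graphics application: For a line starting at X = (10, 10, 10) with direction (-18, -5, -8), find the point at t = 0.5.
P(0.5) = (10 + (-18)(0.5), 10 + (-5)(0.5), 10 + (-8)(0.5)) = (1, 7.5, 6)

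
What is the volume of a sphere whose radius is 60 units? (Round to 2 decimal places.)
Volume = (4/3) * pi * r³
Volume = (4/3) * pi * 60³
Volume = (4/3) * pi * 216000
Volume = 904778.68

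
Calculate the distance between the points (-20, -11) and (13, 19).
Using the distance formula: d = sqrt((x₂-x₁)² + (y₂-y₁)²)
dx = 13 - (-20) = 33
dy = 19 - (-11) = 30
d = sqrt(33² + 30²) = sqrt(1089 + 900) = sqrt(1989) = 44.60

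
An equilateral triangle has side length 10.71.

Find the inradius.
For an equilateral triangle, r = s/(2√3) where s is the side.
r = 10.71/(2√3) = 10.71/3.464102 = 3.092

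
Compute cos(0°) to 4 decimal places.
cos(0 degrees) = 1
Decimal approximation: 1.0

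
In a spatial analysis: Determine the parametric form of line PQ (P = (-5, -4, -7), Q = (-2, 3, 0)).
Direction vector d = Q - P = (3, 7, 7)
x = -5 + 3t, y = -4 + 7t, z = -7 + 7t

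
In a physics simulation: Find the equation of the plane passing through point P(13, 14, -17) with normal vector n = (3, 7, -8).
d = n·P = (3)(13) + (7)(14) + (-8)(-17) = 273
Plane: 3x + 7y - 8z = 273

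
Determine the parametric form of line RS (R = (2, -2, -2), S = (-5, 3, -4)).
Direction vector d = S - R = (-7, 5, -2)
x = 2 - 7t, y = -2 + 5t, z = -2 - 2t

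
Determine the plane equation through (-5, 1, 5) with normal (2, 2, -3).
d = n·P = (2)(-5) + (2)(1) + (-3)(5) = -23
Plane: 2x + 2y - 3z = -23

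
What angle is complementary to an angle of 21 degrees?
Complementary angles sum to 90 degrees.
Other angle = 90 - 21
Other angle = 69 degrees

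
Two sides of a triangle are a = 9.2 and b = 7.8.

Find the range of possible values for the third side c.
By the triangle inequality: |a - b| < c < a + b
|9.2 - 7.8| < c < 9.2 + 7.8
1.4 < c < 17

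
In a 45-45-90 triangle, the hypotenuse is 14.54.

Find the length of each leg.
In a 45-45-90 triangle, hypotenuse = leg·√2  →  leg = hypotenuse/√2
leg = 14.54/√2 = 10.28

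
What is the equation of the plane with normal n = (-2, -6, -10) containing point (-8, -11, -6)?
d = n·P = (-2)(-8) + (-6)(-11) + (-10)(-6) = 142
Plane: -2x - 6y - 10z = 142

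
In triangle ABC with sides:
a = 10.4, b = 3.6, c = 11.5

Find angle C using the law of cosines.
cos(C) = (a² + b² - c²)/(2ab)
cos(C) = (10.4² + 3.6² - 11.5²)/(2·10.4·3.6) = -11.13/74.88 = -0.148638
C = arccos(-0.148638) = 98.55°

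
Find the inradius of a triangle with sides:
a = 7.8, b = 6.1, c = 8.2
s = (a+b+c)/2 = (7.8+6.1+8.2)/2 = 11.05
Area = √(s(s-a)(s-b)(s-c)) = √(11.05·3.25·4.95·2.85) = 22.5086
r = Area/s = 22.5086/11.05 = 2.037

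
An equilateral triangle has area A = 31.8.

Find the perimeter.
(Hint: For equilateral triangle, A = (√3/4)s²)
A = (√3/4)s²  →  s² = 4A/√3 = 4·31.8/√3 = 73.439
s = 8.56965
Perimeter = 3s = 25.71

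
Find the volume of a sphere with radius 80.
Volume = (4/3) * pi * r³
Volume = (4/3) * pi * 80³
Volume = (4/3) * pi * 512000
Volume = 2144660.58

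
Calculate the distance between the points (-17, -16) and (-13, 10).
Using the distance formula: d = sqrt((x₂-x₁)² + (y₂-y₁)²)
dx = (-13) - (-17) = 4
dy = 10 - (-16) = 26
d = sqrt(4² + 26²) = sqrt(16 + 676) = sqrt(692) = 26.31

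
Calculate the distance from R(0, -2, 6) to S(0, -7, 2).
d = √[(0)² + (-5)² + (-4)²] = √41 = 6.403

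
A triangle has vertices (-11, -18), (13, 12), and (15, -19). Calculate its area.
Using the coordinate formula: Area = (1/2)|x₁(y₂-y₃) + x₂(y₃-y₁) + x₃(y₁-y₂)|
Area = (1/2)|(-11)(12-(-19)) + 13((-19)-(-18)) + 15((-18)-12)|
Area = (1/2)|(-11)*31 + 13*(-1) + 15*(-30)|
Area = (1/2)|(-341) + (-13) + (-450)|
Area = (1/2)*804 = 402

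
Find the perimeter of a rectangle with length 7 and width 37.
Perimeter = 2 * (length + width)
Perimeter = 2 * (7 + 37)
Perimeter = 2 * 44
Perimeter = 88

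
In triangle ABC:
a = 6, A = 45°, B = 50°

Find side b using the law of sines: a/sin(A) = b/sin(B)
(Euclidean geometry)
b = a·sin(B)/sin(A) = 6·sin(50°)/sin(45°)
b = 6·0.766044/0.707107 = 6.5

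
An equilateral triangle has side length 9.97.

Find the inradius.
For an equilateral triangle, r = s/(2√3) where s is the side.
r = 9.97/(2√3) = 9.97/3.464102 = 2.878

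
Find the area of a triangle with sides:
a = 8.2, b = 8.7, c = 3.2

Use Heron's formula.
s = (a+b+c)/2 = (8.2+8.7+3.2)/2 = 10.05
A = √(s(s-a)(s-b)(s-c)) = √(10.05·1.85·1.35·6.85)
A = √171.934 = 13.11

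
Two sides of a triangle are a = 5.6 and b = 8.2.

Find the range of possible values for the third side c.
By the triangle inequality: |a - b| < c < a + b
|5.6 - 8.2| < c < 5.6 + 8.2
2.6 < c < 13.8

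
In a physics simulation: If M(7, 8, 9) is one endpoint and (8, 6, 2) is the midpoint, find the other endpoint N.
N = (2×8 - 7, 2×6 - 8, 2×2 - 9) = (9, 4, -5)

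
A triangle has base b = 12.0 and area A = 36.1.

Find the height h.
A = ½bh  →  h = 2A/b
h = 2·36.1/12.0 = 6.017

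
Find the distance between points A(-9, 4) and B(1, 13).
Using the distance formula: d = sqrt((x₂-x₁)² + (y₂-y₁)²)
dx = 1 - (-9) = 10
dy = 13 - 4 = 9
d = sqrt(10² + 9²) = sqrt(100 + 81) = sqrt(181) = 13.45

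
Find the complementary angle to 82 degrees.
Complementary angles sum to 90 degrees.
Other angle = 90 - 82
Other angle = 8 degrees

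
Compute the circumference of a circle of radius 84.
Circumference = 2 * pi * r
Circumference = 2 * pi * 84
Circumference = 527.79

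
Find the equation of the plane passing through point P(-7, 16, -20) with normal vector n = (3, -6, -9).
d = n·P = (3)(-7) + (-6)(16) + (-9)(-20) = 63
Plane: 3x - 6y - 9z = 63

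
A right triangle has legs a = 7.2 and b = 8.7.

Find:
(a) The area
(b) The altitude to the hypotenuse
(a) Area = ½ab = ½·7.2·8.7 = 31.32
(b) Hypotenuse c = √(7.2² + 8.7²) = √127.53 = 11.2929
    Area = ½·c·h_c  →  h_c = 2·Area/c = 2·31.32/11.2929 = 5.547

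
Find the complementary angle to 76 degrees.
Complementary angles sum to 90 degrees.
Other angle = 90 - 76
Other angle = 14 degrees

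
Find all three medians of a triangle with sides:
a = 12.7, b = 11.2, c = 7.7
Using m_x = ½√(2y² + 2z² - x²):
m_a = ½√(2·11.2² + 2·7.7² - 12.7²) = ½√208.17 = 7.214
m_b = ½√(2·12.7² + 2·7.7² - 11.2²) = ½√315.72 = 8.884
m_c = ½√(2·12.7² + 2·11.2² - 7.7²) = ½√514.17 = 11.34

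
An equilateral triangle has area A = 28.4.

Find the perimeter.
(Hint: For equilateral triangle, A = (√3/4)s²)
A = (√3/4)s²  →  s² = 4A/√3 = 4·28.4/√3 = 65.587
s = 8.09858
Perimeter = 3s = 24.3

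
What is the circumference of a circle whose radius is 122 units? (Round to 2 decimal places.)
Circumference = 2 * pi * r
Circumference = 2 * pi * 122
Circumference = 766.55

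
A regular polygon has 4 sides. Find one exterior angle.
Exterior angle of a regular n-gon = 360/n
Exterior angle = 360/4
Exterior angle = 90 degrees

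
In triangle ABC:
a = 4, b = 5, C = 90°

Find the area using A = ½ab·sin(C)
A = ½·4·5·sin(90°) = ½·20·1.000000 = 10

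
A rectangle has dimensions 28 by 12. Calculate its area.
Area = length * width
Area = 28 * 12
Area = 336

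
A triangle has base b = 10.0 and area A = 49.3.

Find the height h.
A = ½bh  →  h = 2A/b
h = 2·49.3/10.0 = 9.86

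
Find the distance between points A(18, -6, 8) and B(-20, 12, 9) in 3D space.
d = √[(-38)² + (18)² + (1)²] = √1769 = 42.06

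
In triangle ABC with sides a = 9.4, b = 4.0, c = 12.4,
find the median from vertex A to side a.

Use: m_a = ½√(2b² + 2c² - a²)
m_a = ½√(2·4.0² + 2·12.4² - 9.4²)
m_a = ½√(32 + 307.52 - 88.36) = ½√251.16 = 7.924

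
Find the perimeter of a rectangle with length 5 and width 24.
Perimeter = 2 * (length + width)
Perimeter = 2 * (5 + 24)
Perimeter = 2 * 29
Perimeter = 58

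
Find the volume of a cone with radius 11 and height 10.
Volume = (1/3) * pi * r² * h
Volume = (1/3) * pi * 11² * 10
Volume = (1/3) * pi * 121 * 10
Volume = (1/3) * pi * 1210
Volume = 1267.11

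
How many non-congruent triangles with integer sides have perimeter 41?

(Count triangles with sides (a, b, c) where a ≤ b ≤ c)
With a ≤ b ≤ c and a + b + c = 41, the triangle inequality a + b > c gives c < 41/2, so c ≤ 20.
Iterate a from 1 to ⌊p/3⌋ = 13; for each a, b ranges from a to ⌊(p−a)/2⌋ with c = p − a − b, keeping only c ≥ b.
Triples: (1, 20, 20), (2, 19, 20), (3, 18, 20), …
Count = 40 triangles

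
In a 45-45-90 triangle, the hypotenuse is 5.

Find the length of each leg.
In a 45-45-90 triangle, hypotenuse = leg·√2  →  leg = hypotenuse/√2
leg = 5/√2 = 3.536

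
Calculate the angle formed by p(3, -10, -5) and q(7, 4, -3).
p·q = -4, |p|² = 134, |q|² = 74
cos θ = -4/√9916 ≈ -0.04017
θ ≈ 92.3°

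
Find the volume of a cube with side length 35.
Volume = s³
Volume = 35³
Volume = 42875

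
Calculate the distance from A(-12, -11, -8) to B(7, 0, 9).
d = √[(19)² + (11)² + (17)²] = √771 = 27.77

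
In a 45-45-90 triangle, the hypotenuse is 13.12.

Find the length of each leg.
In a 45-45-90 triangle, hypotenuse = leg·√2  →  leg = hypotenuse/√2
leg = 13.12/√2 = 9.277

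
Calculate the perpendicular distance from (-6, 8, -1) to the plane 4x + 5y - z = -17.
d = |4(-6) + 5(8) + (-1)(-1) - (-17)| / √(4² + 5² + (-1)²) = 34/√42 = 5.246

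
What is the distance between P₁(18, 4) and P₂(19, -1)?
Using the distance formula: d = sqrt((x₂-x₁)² + (y₂-y₁)²)
dx = 19 - 18 = 1
dy = (-1) - 4 = -5
d = sqrt(1² + (-5)²) = sqrt(1 + 25) = sqrt(26) = 5.10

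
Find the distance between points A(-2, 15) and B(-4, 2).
Using the distance formula: d = sqrt((x₂-x₁)² + (y₂-y₁)²)
dx = (-4) - (-2) = -2
dy = 2 - 15 = -13
d = sqrt((-2)² + (-13)²) = sqrt(4 + 169) = sqrt(173) = 13.15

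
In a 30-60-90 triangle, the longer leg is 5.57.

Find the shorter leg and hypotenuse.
In a 30-60-90 triangle, sides are in ratio 1 : √3 : 2.
Long leg = short leg·√3  →  short leg = 5.57/√3 = 3.216
Hypotenuse = 2·(short leg) = 2·5.57/√3 = 6.432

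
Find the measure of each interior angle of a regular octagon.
Interior angle of a regular n-gon = (n-2)*180/n
Interior angle = (8-2)*180/8
Interior angle = 6*180/8
Interior angle = 1080/8
Interior angle = 135 degrees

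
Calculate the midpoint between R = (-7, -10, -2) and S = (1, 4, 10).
Midpoint = ((-7+1)/2, (-10+4)/2, (-2+10)/2) = (-3, -3, 4)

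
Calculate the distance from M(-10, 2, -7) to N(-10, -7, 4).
d = √[(0)² + (-9)² + (11)²] = √202 = 14.21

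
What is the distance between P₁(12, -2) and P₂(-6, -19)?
Using the distance formula: d = sqrt((x₂-x₁)² + (y₂-y₁)²)
dx = (-6) - 12 = -18
dy = (-19) - (-2) = -17
d = sqrt((-18)² + (-17)²) = sqrt(324 + 289) = sqrt(613) = 24.76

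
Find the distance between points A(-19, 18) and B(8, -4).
Using the distance formula: d = sqrt((x₂-x₁)² + (y₂-y₁)²)
dx = 8 - (-19) = 27
dy = (-4) - 18 = -22
d = sqrt(27² + (-22)²) = sqrt(729 + 484) = sqrt(1213) = 34.83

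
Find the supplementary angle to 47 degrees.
Supplementary angles sum to 180 degrees.
Other angle = 180 - 47
Other angle = 133 degrees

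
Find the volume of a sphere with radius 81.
Volume = (4/3) * pi * r³
Volume = (4/3) * pi * 81³
Volume = (4/3) * pi * 531441
Volume = 2226094.86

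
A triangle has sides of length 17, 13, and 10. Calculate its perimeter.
Perimeter = sum of all sides
Perimeter = 17 + 13 + 10
Perimeter = 40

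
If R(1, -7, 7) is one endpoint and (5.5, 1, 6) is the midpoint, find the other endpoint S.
S = (2×5.5 - 1, 2×1 - (-7), 2×6 - 7) = (10, 9, 5)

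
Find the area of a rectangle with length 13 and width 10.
Area = length * width
Area = 13 * 10
Area = 130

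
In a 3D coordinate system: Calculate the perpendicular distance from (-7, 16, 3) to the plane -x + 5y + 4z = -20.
d = |(-1)(-7) + 5(16) + 4(3) - (-20)| / √((-1)² + 5² + 4²) = 119/√42 = 18.36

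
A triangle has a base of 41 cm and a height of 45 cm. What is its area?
Area = (1/2) * base * height
Area = (1/2) * 41 * 45
Area = 922.50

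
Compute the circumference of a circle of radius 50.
Circumference = 2 * pi * r
Circumference = 2 * pi * 50
Circumference = 314.16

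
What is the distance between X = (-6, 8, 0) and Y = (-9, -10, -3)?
d = √[(-3)² + (-18)² + (-3)²] = √342 = 18.49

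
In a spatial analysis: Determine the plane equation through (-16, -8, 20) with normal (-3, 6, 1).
d = n·P = (-3)(-16) + (6)(-8) + (1)(20) = 20
Plane: -3x + 6y + z = 20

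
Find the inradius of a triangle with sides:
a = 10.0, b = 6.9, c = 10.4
s = (a+b+c)/2 = (10.0+6.9+10.4)/2 = 13.65
Area = √(s(s-a)(s-b)(s-c)) = √(13.65·3.65·6.75·3.25) = 33.0603
r = Area/s = 33.0603/13.65 = 2.422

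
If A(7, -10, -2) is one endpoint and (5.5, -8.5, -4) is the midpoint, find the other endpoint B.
B = (2×5.5 - 7, 2×(-8.5) - (-10), 2×(-4) - (-2)) = (4, -7, -6)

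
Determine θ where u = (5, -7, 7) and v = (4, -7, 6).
u·v = 111, |u|² = 123, |v|² = 101
cos θ = 111/√12423 ≈ 0.9959
θ ≈ 5.199°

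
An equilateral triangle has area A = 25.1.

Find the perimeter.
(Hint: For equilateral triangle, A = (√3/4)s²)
A = (√3/4)s²  →  s² = 4A/√3 = 4·25.1/√3 = 57.966
s = 7.61354
Perimeter = 3s = 22.84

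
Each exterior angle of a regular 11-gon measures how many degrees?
Exterior angle of a regular n-gon = 360/n
Exterior angle = 360/11
Exterior angle = 32.73 degrees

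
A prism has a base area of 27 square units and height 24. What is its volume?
Volume = base area * height
Volume = 27 * 24
Volume = 648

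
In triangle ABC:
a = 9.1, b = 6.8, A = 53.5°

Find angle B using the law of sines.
sin(B)/b = sin(A)/a
sin(B) = b·sin(A)/a = 6.8·sin(53.5°)/9.1 = 0.600684
B = arcsin(0.600684) = 36.92°  (b ≤ a, so B ≤ A and the acute solution is unique)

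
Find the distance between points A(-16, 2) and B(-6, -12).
Using the distance formula: d = sqrt((x₂-x₁)² + (y₂-y₁)²)
dx = (-6) - (-16) = 10
dy = (-12) - 2 = -14
d = sqrt(10² + (-14)²) = sqrt(100 + 196) = sqrt(296) = 17.20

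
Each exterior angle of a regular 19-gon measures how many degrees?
Exterior angle of a regular n-gon = 360/n
Exterior angle = 360/19
Exterior angle = 18.95 degrees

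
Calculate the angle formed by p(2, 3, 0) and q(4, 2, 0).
p·q = 14, |p|² = 13, |q|² = 20
cos θ = 14/√260 ≈ 0.8682
θ ≈ 29.74°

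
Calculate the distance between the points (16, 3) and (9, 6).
Using the distance formula: d = sqrt((x₂-x₁)² + (y₂-y₁)²)
dx = 9 - 16 = -7
dy = 6 - 3 = 3
d = sqrt((-7)² + 3²) = sqrt(49 + 9) = sqrt(58) = 7.62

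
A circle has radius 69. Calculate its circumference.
Circumference = 2 * pi * r
Circumference = 2 * pi * 69
Circumference = 433.54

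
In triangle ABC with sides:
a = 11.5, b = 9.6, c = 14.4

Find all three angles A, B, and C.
By the law of cosines:
cos(A) = (b² + c² - a²)/(2bc) = 0.604999  →  A = 52.77°
cos(B) = (a² + c² - b²)/(2ac) = 0.747132  →  B = 41.66°
cos(C) = (a² + b² - c²)/(2ab) = 0.077219  →  C = 85.57°
Check: A + B + C = 180.0° ✓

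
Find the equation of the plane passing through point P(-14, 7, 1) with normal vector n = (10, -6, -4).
d = n·P = (10)(-14) + (-6)(7) + (-4)(1) = -186
Plane: 10x - 6y - 4z = -186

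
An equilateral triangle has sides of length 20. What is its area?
Area = (sqrt(3)/4) * s²
Area = (sqrt(3)/4) * 20²
Area = (sqrt(3)/4) * 400
Area = 173.21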